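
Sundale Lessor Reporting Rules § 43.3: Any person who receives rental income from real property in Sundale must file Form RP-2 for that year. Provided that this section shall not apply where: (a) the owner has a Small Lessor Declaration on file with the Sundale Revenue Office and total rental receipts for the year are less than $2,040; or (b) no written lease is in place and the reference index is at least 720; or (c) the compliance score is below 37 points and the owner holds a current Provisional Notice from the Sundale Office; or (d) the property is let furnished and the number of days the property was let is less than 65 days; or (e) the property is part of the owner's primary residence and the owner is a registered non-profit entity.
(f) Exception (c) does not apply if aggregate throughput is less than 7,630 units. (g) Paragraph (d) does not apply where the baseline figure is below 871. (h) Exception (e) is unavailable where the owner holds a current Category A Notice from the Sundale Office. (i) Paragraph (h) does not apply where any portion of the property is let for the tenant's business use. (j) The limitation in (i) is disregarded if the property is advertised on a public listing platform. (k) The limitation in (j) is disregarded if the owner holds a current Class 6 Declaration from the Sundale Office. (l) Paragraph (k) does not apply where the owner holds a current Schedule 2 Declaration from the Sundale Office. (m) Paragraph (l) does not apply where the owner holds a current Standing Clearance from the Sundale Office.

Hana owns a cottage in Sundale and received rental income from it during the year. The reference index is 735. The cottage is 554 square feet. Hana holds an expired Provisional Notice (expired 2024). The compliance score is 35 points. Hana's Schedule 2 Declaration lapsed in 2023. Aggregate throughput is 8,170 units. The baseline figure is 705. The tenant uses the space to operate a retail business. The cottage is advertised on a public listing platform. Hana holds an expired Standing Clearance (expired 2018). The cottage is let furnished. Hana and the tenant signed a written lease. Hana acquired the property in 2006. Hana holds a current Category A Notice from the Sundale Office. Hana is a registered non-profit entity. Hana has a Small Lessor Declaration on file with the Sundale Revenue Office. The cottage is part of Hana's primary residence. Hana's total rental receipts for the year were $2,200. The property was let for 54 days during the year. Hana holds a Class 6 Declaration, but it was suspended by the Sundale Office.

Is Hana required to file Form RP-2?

Yes — Hana must file Form RP-2.

Exception (a) fails — total rental receipts for the year are $2,200, not less than $2,040.
Exception (b) fails — a written lease is in place.
Exception (c) requires that the owner holds a current Provisional Notice from the Sundale Office; but the Provisional Notice is not current, so (c) is unavailable.
All of (d)'s requirements are met (the property is let furnished; the number of days the property was let is 54 days, less than the 65 days limit). However, paragraph (g) must be considered: (g) is engaged — the baseline figure is 705, below the 871 limit. Exception (d) does not apply.
Exception (e)'s conditions are all satisfied: the cottage is part of the primary residence; Hana is a registered non-profit. However, paragraphs (h)–(m) must be considered: (h) operates against (e): a current Category A Notice is held. (i) would limit (h) — the space is let for business use — but (j) sets (i) aside: (j) is triggered — the property is publicly advertised. (k), which would lift (j), does not operate here — the Class 6 Declaration is not current. So (e) is unavailable.
None of the exceptions is available; § 43.3 applies in full.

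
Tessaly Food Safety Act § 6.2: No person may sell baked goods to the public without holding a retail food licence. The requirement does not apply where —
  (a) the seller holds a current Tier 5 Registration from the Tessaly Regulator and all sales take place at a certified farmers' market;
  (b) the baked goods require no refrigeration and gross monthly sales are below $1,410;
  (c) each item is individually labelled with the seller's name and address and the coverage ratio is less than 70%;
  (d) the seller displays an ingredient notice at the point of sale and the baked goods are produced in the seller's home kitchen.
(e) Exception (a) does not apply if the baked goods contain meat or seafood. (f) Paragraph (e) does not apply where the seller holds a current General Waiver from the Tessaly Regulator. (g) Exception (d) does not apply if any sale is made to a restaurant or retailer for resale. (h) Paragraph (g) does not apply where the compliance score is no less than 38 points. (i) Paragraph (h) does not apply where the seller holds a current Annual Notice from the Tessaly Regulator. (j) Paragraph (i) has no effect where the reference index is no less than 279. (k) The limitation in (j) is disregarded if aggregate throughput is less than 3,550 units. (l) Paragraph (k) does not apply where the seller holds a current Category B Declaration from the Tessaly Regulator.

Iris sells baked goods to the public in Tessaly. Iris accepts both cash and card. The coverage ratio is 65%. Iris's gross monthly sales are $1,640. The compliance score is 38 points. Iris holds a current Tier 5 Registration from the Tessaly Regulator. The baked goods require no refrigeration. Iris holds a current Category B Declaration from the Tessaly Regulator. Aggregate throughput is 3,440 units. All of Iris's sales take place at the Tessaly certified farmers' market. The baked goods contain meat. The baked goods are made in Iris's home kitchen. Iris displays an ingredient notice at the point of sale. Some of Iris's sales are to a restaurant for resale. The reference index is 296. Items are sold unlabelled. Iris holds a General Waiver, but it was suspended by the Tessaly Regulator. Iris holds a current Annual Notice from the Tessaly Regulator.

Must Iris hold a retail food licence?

No — exception (d) applies; Iris is not required to hold a retail food licence.

Exception (a): a current Tier 5 Registration is held; all sales are at a certified farmers' market — every condition holds. Turning to paragraphs (e)–(f): (e) operates against (a): the baked goods contain meat. (f), which would lift (e), does not operate here — there is no General Waiver in force. Exception (a) does not apply.
Exception (b) requires that gross monthly sales are below $1,410; but gross monthly sales are $1,640, not below $1,410, so (b) is unavailable.
Exception (c) does not apply: items are sold unlabelled.
Exception (d): an ingredient notice is displayed; the baked goods are home-kitchen produced — every condition holds. Under paragraphs (g)–(l): (g) would limit (d) — some sales are to a restaurant for resale — but (h) sets (g) aside: (h) operates against (g): the compliance score is 38 points, meeting the 38 points threshold. (i) is engaged (a current Annual Notice is held), but is itself disapplied by (j): (j) operates against (i): the reference index is 296, meeting the 279 threshold. (k) would limit (j) — aggregate throughput is 3,440 units, less than the 3,550 units limit — but (l) sets (k) aside: (l) operates — a current Category B Declaration is held. Exception (d) stands.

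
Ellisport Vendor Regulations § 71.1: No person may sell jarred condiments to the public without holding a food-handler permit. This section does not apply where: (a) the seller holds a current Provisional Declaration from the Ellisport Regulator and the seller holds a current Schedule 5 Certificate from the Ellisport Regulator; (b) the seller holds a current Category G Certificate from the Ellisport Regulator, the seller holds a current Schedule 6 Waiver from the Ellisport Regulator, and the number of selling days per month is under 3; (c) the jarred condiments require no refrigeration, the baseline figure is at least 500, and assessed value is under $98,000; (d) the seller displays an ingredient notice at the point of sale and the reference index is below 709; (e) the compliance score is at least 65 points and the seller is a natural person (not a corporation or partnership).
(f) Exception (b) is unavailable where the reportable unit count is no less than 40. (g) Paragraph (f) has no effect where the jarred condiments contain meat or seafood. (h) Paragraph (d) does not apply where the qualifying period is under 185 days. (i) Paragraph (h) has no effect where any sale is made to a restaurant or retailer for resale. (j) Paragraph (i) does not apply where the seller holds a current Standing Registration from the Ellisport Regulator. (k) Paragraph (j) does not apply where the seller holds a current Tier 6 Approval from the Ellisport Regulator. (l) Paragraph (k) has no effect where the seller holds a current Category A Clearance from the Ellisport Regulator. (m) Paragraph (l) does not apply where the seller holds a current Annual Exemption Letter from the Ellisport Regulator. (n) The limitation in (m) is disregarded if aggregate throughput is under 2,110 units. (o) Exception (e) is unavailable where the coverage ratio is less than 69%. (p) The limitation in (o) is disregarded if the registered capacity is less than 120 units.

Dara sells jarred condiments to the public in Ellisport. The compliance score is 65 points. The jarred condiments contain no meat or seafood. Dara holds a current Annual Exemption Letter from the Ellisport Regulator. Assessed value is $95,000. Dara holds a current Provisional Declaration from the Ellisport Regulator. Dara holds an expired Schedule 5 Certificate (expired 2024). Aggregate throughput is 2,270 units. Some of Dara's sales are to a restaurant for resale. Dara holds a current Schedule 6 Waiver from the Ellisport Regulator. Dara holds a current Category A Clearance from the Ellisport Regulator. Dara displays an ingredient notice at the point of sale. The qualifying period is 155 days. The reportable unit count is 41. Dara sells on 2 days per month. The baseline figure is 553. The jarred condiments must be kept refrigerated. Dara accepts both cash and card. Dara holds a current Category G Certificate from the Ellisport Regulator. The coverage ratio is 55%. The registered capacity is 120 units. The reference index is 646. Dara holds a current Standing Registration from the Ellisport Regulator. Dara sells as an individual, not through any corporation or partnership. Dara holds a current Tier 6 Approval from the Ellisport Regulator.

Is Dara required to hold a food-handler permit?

Exception (a) requires that the seller holds a current Schedule 5 Certificate from the Ellisport Regulator; but no current Schedule 5 Certificate is held, so (a) is unavailable.
All of (b)'s requirements are met (a current Category G Certificate is held; a current Schedule 6 Waiver is held; the number of selling days per month is 2, under the 3 limit). Turning to paragraphs (f)–(g): (f) operates against (b): the reportable unit count is 41, meeting the 40 threshold. (g) is not triggered (the jarred condiments contain no meat or seafood), so (f) stands. (b) is therefore removed.
Exception (c) does not apply: the jarred condiments require refrigeration.
Exception (d) is satisfied on its face — an ingredient notice is displayed; the reference index is 646, below the 709 limit. Considering the limiting provisions: (h) would limit (d) — the qualifying period is 155 days, under the 185 days limit — but (i) sets (h) aside: (i) is triggered — some sales are to a restaurant for resale. (j) is triggered (a current Standing Registration is held), but is set aside by (k): (k) operates against (j): a current Tier 6 Approval is held. (l) would limit (k) — a current Category A Clearance is held — but (m) sets (l) aside: (m) operates against (l): a current Annual Exemption Letter is held. (n) is inapplicable (aggregate throughput is 2,270 units, not under 2,110 units), so (m) stands. (d) remains available.
Exception (e)'s conditions are all satisfied: the compliance score is 65 points, meeting the 65 points threshold; the seller is a natural person. Turning to paragraphs (o)–(p): (o) is triggered — the coverage ratio is 55%, less than the 69% limit. (p) is not triggered (the registered capacity is 120 units, not less than 120 units), so (o) stands. So (e) is unavailable.

No — exception (d) applies; Dara is not required to hold a food-handler permit.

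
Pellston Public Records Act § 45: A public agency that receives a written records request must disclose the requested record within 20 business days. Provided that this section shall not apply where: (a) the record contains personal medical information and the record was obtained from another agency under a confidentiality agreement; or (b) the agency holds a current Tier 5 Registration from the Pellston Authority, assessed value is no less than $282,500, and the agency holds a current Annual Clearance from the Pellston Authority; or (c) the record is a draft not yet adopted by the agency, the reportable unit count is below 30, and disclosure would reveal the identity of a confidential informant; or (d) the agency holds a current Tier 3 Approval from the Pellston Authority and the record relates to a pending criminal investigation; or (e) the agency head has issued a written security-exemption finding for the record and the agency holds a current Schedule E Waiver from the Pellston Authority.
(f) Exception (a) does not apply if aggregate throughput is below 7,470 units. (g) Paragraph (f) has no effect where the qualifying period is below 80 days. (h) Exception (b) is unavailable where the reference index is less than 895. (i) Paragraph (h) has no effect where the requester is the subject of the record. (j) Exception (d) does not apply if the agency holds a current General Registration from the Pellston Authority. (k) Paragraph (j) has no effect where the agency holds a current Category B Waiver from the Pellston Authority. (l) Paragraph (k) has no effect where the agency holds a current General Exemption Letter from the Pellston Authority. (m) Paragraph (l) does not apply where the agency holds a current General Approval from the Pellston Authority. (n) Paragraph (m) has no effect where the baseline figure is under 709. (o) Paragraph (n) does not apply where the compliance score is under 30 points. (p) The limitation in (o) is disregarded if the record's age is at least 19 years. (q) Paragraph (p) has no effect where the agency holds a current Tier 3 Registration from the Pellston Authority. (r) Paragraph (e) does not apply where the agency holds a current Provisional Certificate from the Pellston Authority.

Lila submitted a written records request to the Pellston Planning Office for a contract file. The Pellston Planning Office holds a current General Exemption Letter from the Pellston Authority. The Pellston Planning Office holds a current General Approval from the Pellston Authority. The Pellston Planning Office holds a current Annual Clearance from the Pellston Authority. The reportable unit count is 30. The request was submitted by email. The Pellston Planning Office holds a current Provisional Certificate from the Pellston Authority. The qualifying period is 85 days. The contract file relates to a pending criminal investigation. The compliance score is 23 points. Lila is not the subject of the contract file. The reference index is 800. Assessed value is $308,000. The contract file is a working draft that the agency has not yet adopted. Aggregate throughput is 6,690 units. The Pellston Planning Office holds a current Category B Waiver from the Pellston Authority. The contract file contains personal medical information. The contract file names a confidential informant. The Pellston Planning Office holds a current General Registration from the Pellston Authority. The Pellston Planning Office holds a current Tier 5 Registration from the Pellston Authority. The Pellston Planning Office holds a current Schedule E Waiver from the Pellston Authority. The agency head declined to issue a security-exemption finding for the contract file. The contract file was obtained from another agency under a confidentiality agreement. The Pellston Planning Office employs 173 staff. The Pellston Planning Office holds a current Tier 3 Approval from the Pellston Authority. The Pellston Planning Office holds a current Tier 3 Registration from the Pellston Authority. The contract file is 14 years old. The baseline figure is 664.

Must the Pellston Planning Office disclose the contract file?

All of (a)'s requirements are met (the contract file contains personal medical information; the contract file was obtained under a confidentiality agreement). But applying paragraphs (f)–(g): (f) operates — aggregate throughput is 6,690 units, below the 7,470 units limit. (g) is not triggered (the qualifying period is 85 days, not below 80 days), so (f) stands. So (a) is unavailable.
Exception (b): a current Tier 5 Registration is held; assessed value is $308,000, meeting the $282,500 threshold; a current Annual Clearance is held — every condition holds. But applying paragraphs (h)–(i): (h) operates against (b): the reference index is 800, less than the 895 limit. (i), which would lift (h), is not triggered — Lila is not the subject of the contract file. Exception (b) does not apply.
Exception (c) does not apply: the reportable unit count is 30, not below 30.
Exception (d)'s conditions are all satisfied: a current Tier 3 Approval is held; the contract file relates to a pending investigation. Considering the limiting provisions: (j) would limit (d) — a current General Registration is held — but (k) sets (j) aside: (k) operates — a current Category B Waiver is held. (l) would limit (k) — a current General Exemption Letter is held — but (m) sets (l) aside: (m) operates against (l): a current General Approval is held. (n) would limit (m) — the baseline figure is 664, under the 709 limit — but (o) sets (n) aside: (o) operates — the compliance score is 23 points, under the 30 points limit. (p) does not operate here (the record's age is 14 years, short of 19 years), so (o) stands. So (d) applies.
Exception (e) fails — the agency head declined to issue a security-exemption finding.

No — exception (d) applies; the Pellston Planning Office is not required to disclose the contract file.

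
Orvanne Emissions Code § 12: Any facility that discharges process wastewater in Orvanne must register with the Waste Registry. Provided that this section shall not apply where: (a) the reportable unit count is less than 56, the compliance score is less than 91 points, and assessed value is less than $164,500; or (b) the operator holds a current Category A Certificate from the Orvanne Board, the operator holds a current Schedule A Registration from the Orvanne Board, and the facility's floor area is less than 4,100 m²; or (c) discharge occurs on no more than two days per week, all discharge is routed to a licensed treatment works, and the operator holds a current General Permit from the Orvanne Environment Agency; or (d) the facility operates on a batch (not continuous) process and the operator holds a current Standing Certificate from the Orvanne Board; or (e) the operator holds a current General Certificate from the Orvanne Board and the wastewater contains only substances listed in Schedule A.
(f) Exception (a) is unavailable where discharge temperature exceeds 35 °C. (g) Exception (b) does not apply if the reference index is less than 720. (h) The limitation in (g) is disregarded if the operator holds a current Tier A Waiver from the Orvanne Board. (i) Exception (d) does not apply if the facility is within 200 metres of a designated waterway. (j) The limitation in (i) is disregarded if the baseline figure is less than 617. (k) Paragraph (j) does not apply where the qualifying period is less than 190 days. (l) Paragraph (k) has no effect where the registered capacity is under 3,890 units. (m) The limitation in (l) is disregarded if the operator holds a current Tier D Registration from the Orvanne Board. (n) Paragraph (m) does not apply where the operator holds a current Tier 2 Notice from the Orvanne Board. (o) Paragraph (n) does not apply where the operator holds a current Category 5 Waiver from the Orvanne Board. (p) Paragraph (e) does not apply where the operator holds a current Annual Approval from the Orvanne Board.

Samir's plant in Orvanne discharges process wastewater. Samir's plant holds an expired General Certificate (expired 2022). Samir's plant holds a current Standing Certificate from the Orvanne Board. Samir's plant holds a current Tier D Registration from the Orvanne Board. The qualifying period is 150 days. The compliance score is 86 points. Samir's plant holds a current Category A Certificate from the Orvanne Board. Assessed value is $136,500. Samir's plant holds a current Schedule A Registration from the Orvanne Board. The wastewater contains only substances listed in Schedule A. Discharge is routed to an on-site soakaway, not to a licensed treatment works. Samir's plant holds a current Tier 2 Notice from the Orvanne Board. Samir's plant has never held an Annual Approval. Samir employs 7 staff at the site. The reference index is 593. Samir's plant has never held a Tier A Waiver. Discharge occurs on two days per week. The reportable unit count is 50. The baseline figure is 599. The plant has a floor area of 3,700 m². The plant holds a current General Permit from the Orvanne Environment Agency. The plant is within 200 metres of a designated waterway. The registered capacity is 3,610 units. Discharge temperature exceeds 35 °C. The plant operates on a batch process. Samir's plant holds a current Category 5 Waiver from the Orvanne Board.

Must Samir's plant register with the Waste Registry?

Exception (a)'s conditions are all satisfied: the reportable unit count is 50, less than the 56 limit; the compliance score is 86 points, less than the 91 points limit; assessed value is $136,500, less than the $164,500 limit. But: (f) operates — discharge temperature exceeds 35 °C. Exception (a) does not apply.
All of (b)'s requirements are met (a current Category A Certificate is held; a current Schedule A Registration is held; the facility's floor area is 3,700 m², less than the 4,100 m² limit). Turning to paragraphs (g)–(h): (g) operates against (b): the reference index is 593, less than the 720 limit. (h), which would lift (g), is inapplicable — there is no Tier A Waiver in force. (b) is therefore removed.
Exception (c) does not apply: discharge is not routed to a licensed treatment works.
Exception (d) is satisfied on its face — the facility operates on a batch process; a current Standing Certificate is held. But: (i) operates against (d): the plant is within 200 m of a designated waterway. (j) operates (the baseline figure is 599, less than the 617 limit), but is overridden by (k): (k) is triggered — the qualifying period is 150 days, less than the 190 days limit. (l) would limit (k) — the registered capacity is 3,610 units, under the 3,890 units limit — but (m) sets (l) aside: (m) is engaged — a current Tier D Registration is held. (n) would limit (m) — a current Tier 2 Notice is held — but (o) sets (n) aside: (o) applies — a current Category 5 Waiver is held. So (d) is unavailable.
Exception (e) does not apply: there is no General Certificate in force.
No exception displaces § 12.

Yes — Samir's plant must register with the Waste Registry.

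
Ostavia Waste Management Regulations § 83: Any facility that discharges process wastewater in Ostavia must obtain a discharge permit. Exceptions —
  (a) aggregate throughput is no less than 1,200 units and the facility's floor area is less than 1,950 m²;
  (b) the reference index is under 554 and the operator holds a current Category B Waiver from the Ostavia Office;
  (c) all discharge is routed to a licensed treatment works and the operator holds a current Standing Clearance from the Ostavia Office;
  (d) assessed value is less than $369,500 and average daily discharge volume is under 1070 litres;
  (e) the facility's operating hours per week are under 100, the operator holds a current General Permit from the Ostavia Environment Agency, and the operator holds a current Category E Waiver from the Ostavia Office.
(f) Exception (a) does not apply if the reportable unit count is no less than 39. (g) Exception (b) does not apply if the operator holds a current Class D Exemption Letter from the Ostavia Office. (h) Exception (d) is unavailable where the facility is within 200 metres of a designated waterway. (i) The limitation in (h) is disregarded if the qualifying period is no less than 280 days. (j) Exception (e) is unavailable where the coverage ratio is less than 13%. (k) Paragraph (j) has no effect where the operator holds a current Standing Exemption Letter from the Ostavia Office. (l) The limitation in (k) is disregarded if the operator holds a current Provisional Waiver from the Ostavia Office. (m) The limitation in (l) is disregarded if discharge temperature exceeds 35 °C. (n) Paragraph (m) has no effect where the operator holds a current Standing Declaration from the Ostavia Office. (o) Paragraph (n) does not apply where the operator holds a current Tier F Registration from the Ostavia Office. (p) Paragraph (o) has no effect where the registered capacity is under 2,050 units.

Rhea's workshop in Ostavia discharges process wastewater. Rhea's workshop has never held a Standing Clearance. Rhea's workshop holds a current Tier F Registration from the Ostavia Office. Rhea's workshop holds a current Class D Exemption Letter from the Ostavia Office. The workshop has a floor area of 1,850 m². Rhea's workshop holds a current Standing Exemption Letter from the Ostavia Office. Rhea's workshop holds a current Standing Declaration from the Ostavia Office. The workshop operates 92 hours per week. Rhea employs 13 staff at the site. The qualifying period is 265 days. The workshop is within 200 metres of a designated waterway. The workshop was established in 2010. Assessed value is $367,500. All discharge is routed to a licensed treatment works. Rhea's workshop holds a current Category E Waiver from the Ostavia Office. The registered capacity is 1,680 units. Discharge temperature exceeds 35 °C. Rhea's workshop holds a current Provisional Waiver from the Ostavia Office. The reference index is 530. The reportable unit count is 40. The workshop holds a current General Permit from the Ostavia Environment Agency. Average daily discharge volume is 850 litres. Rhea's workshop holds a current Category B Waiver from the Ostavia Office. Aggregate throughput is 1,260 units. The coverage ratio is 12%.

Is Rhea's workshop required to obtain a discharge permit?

Exception (a) is satisfied on its face — aggregate throughput is 1,260 units, meeting the 1,200 units threshold; the facility's floor area is 1,850 m², less than the 1,950 m² limit. However, paragraph (f) must be considered: (f) operates against (a): the reportable unit count is 40, meeting the 39 threshold. (a) is therefore removed.
Exception (b)'s conditions are all satisfied: the reference index is 530, under the 554 limit; a current Category B Waiver is held. But applying paragraph (g): (g) operates against (b): a current Class D Exemption Letter is held. So (b) is unavailable.
Exception (c) requires that the operator holds a current Standing Clearance from the Ostavia Office; but there is no Standing Clearance in force, so (c) is unavailable.
Exception (d)'s conditions are all satisfied: assessed value is $367,500, less than the $369,500 limit; average daily discharge volume is 850 litres, under the 1070 litres limit. But applying paragraphs (h)–(i): (h) operates against (d): the workshop is within 200 m of a designated waterway. (i) is not engaged (the qualifying period is 265 days, short of 280 days), so (h) stands. So (d) is unavailable.
Exception (e): the facility's operating hours per week are 92, under the 100 limit; a current General Permit is held; a current Category E Waiver is held — every condition holds. But applying paragraphs (j)–(p): (j) operates against (e): the coverage ratio is 12%, less than the 13% limit. (k) applies (a current Standing Exemption Letter is held), but is displaced by (l): (l) applies — a current Provisional Waiver is held. (m) would limit (l) — discharge temperature exceeds 35 °C — but (n) sets (m) aside: (n) operates against (m): a current Standing Declaration is held. (o) applies (a current Tier F Registration is held), but is overridden by (p): (p) is triggered — the registered capacity is 1,680 units, under the 2,050 units limit. (e) is therefore removed.
No exception displaces § 83.

Yes — Rhea's workshop must obtain a discharge permit.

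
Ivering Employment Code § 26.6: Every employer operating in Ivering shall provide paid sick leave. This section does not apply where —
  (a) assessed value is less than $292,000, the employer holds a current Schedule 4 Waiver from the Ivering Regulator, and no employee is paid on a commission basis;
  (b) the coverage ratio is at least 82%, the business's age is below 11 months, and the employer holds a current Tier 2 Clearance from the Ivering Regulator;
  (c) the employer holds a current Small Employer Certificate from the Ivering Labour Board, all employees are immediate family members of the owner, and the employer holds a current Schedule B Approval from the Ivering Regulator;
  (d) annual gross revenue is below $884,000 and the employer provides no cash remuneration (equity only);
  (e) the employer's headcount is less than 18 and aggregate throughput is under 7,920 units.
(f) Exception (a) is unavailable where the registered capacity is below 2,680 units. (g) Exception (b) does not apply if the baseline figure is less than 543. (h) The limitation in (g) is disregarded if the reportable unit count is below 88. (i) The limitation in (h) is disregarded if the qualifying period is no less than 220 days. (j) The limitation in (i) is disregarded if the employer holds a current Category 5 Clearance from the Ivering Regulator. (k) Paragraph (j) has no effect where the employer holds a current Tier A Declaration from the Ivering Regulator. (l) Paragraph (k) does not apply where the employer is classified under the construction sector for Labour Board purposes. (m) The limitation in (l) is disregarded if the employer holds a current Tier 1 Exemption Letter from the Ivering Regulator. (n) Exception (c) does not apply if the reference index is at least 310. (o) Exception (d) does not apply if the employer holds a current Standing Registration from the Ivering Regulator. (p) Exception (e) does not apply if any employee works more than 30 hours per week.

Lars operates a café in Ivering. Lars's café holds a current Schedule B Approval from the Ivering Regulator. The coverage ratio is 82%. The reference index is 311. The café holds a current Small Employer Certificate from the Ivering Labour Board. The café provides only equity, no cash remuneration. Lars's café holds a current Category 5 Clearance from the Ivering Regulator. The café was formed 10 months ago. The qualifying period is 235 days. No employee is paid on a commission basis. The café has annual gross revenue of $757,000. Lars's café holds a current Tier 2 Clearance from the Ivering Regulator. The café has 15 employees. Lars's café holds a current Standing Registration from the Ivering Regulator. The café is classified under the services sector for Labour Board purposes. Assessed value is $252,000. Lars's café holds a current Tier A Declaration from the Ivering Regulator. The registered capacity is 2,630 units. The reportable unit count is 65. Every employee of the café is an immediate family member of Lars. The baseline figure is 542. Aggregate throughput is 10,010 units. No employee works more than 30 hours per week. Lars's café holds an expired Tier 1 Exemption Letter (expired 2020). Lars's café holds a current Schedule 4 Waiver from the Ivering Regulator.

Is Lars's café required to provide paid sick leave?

Exception (a) is satisfied on its face — assessed value is $252,000, less than the $292,000 limit; a current Schedule 4 Waiver is held; no employee is paid on commission. However, paragraph (f) must be considered: (f) is triggered — the registered capacity is 2,630 units, below the 2,680 units limit. So (a) is unavailable.
All of (b)'s requirements are met (the coverage ratio is 82%, meeting the 82% threshold; the business's age is 10 months, below the 11 months limit; a current Tier 2 Clearance is held). But: (g) operates against (b): the baseline figure is 542, less than the 543 limit. (h) is triggered (the reportable unit count is 65, below the 88 limit), but is displaced by (i): (i) is triggered — the qualifying period is 235 days, meeting the 220 days threshold. (j) would limit (i) — a current Category 5 Clearance is held — but (k) sets (j) aside: (k) is engaged — a current Tier A Declaration is held. (l), which would lift (k), does not operate here — the café is classified under the services sector. So (b) is unavailable.
All of (c)'s requirements are met (a current Small Employer Certificate is held; every employee is an immediate family member; a current Schedule B Approval is held). But applying paragraph (n): (n) operates against (c): the reference index is 311, meeting the 310 threshold. So (c) is unavailable.
All of (d)'s requirements are met (annual gross revenue is $757,000, below the $884,000 limit; remuneration is equity-only). But applying paragraph (o): (o) operates against (d): a current Standing Registration is held. So (d) is unavailable.
Exception (e) requires that aggregate throughput is under 7,920 units; but aggregate throughput is 10,010 units, not under 7,920 units, so (e) is unavailable.
None of the exceptions is available; § 26.6 applies in full.

Yes — Lars's café must provide paid sick leave.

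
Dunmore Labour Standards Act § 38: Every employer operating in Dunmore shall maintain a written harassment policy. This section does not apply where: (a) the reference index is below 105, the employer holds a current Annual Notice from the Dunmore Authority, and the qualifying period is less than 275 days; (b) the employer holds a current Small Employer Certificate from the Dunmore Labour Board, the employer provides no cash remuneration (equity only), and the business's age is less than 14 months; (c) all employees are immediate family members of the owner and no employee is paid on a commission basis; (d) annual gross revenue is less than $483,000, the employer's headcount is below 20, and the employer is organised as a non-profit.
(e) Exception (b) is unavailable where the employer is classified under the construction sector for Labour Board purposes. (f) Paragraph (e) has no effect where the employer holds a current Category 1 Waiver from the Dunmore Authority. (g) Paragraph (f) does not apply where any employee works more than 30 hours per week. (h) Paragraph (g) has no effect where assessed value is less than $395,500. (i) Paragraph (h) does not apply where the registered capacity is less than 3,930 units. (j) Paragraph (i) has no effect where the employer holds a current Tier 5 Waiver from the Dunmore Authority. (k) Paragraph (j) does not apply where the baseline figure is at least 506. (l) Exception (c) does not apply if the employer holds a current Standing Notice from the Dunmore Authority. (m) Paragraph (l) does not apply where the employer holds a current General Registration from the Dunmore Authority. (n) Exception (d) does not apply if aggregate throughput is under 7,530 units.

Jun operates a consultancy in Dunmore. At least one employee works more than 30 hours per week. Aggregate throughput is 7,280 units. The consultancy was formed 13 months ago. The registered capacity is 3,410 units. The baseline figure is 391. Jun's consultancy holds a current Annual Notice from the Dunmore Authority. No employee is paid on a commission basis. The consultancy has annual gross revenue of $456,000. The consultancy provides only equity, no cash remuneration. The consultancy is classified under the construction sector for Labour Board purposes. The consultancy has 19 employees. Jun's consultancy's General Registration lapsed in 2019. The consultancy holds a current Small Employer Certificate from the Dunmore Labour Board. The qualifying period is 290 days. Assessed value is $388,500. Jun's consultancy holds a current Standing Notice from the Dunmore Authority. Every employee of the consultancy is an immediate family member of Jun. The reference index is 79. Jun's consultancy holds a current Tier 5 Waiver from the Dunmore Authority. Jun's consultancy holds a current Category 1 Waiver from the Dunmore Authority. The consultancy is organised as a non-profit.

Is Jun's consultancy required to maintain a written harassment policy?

No — exception (b) applies; Jun's consultancy is not required to maintain a written harassment policy.

Exception (a) requires that the qualifying period is less than 275 days; but the qualifying period is 290 days, not less than 275 days, so (a) is unavailable.
Exception (b): a current Small Employer Certificate is held; remuneration is equity-only; the business's age is 13 months, less than the 14 months limit — every condition holds. Applying paragraphs (e)–(k): (e) would limit (b) — the consultancy is classified under the construction sector — but (f) sets (e) aside: (f) is triggered — a current Category 1 Waiver is held. (g) is engaged (at least one employee exceeds 30 hours/week), but is overridden by (h): (h) is engaged — assessed value is $388,500, less than the $395,500 limit. (i) would limit (h) — the registered capacity is 3,410 units, less than the 3,930 units limit — but (j) sets (i) aside: (j) applies — a current Tier 5 Waiver is held. (k), which would lift (j), is inapplicable — the baseline figure is 391, short of 506. So (b) applies.
Exception (c)'s conditions are all satisfied: every employee is an immediate family member; no employee is paid on commission. But applying paragraphs (l)–(m): (l) is engaged — a current Standing Notice is held. (m), which would lift (l), does not operate here — there is no General Registration in force. Exception (c) does not apply.
Exception (d): annual gross revenue is $456,000, less than the $483,000 limit; the employer's headcount is 19, below the 20 limit; the employer is a non-profit — every condition holds. But applying paragraph (n): (n) is engaged — aggregate throughput is 7,280 units, under the 7,530 units limit. So (d) is unavailable.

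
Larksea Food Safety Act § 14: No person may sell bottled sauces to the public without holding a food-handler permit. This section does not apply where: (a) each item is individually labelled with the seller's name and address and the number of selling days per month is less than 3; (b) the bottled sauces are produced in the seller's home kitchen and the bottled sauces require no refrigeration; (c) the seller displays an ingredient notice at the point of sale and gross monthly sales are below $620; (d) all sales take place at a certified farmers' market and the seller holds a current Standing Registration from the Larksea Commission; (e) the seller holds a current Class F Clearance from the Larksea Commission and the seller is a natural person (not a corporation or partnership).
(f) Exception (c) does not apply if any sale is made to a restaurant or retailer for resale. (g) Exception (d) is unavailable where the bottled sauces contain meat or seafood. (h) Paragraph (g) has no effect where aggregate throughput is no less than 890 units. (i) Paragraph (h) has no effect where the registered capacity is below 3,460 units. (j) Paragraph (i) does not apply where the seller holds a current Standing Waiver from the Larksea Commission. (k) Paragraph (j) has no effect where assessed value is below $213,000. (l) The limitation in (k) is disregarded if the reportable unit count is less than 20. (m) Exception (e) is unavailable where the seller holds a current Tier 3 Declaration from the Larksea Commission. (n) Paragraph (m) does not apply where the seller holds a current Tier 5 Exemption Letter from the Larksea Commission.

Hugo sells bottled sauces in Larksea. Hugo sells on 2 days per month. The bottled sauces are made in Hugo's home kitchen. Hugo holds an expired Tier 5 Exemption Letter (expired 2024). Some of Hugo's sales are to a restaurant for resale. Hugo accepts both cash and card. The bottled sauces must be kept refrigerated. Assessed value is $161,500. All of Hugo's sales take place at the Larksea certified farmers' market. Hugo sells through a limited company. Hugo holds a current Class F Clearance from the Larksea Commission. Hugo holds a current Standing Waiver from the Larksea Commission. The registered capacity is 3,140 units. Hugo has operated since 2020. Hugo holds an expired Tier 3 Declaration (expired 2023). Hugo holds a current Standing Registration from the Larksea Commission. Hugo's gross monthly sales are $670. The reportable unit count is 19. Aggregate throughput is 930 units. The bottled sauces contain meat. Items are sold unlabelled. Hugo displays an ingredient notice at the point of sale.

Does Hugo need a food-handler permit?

Exception (a) does not apply: items are sold unlabelled.
Exception (b) does not apply: the bottled sauces require refrigeration.
Exception (c) requires that gross monthly sales are below $620; but gross monthly sales are $670, not below $620, so (c) is unavailable.
Exception (d): all sales are at a certified farmers' market; a current Standing Registration is held — every condition holds. Under paragraphs (g)–(l): (g) operates (the bottled sauces contain meat), but is itself disapplied by (h): (h) applies — aggregate throughput is 930 units, meeting the 890 units threshold. (i) would limit (h) — the registered capacity is 3,140 units, below the 3,460 units limit — but (j) sets (i) aside: (j) operates against (i): a current Standing Waiver is held. (k) is triggered (assessed value is $161,500, below the $213,000 limit), but yields to (l): (l) operates against (k): the reportable unit count is 19, less than the 20 limit. Exception (d) stands.
Exception (e) fails — the seller operates through a limited company.

No — exception (d) applies; Hugo is not required to hold a food-handler permit.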